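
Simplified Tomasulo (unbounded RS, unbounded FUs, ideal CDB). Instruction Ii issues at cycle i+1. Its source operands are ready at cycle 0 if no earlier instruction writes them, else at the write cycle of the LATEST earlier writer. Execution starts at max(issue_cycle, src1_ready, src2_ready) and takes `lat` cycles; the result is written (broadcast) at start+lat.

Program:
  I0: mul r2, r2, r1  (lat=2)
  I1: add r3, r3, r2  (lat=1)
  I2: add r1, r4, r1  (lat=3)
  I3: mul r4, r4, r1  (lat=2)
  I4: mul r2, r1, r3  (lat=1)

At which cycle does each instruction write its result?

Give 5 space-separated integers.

I0 mul r2: issue@1 deps=(None,None) exec_start@1 write@3
I1 add r3: issue@2 deps=(None,0) exec_start@3 write@4
I2 add r1: issue@3 deps=(None,None) exec_start@3 write@6
I3 mul r4: issue@4 deps=(None,2) exec_start@6 write@8
I4 mul r2: issue@5 deps=(2,1) exec_start@6 write@7

Answer: 3 4 6 8 7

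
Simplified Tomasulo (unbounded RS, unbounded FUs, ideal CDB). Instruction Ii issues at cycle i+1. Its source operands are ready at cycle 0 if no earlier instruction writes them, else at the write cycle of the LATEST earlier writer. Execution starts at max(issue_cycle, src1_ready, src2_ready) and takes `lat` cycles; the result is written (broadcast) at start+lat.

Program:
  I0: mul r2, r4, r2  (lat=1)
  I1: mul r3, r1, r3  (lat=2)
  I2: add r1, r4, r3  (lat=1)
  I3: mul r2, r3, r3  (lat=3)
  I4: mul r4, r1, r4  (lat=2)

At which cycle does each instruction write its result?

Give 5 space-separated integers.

Answer: 2 4 5 7 7

Derivation:
I0 mul r2: issue@1 deps=(None,None) exec_start@1 write@2
I1 mul r3: issue@2 deps=(None,None) exec_start@2 write@4
I2 add r1: issue@3 deps=(None,1) exec_start@4 write@5
I3 mul r2: issue@4 deps=(1,1) exec_start@4 write@7
I4 mul r4: issue@5 deps=(2,None) exec_start@5 write@7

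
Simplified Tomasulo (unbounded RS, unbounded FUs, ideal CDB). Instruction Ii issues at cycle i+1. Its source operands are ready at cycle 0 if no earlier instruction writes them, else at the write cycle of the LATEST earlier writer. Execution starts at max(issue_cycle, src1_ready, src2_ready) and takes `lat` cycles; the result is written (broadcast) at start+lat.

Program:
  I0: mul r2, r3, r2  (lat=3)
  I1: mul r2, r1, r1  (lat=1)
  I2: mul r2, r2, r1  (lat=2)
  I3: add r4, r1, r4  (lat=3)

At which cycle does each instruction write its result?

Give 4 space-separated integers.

I0 mul r2: issue@1 deps=(None,None) exec_start@1 write@4
I1 mul r2: issue@2 deps=(None,None) exec_start@2 write@3
I2 mul r2: issue@3 deps=(1,None) exec_start@3 write@5
I3 add r4: issue@4 deps=(None,None) exec_start@4 write@7

Answer: 4 3 5 7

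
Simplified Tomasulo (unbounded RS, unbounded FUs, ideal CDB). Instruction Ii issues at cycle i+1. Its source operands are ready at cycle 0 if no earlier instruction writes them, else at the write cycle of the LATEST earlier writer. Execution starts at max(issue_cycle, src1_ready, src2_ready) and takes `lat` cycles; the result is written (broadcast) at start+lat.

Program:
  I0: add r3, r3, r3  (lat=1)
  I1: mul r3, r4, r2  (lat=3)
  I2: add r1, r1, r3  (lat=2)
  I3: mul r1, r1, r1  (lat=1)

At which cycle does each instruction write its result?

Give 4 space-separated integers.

Answer: 2 5 7 8

Derivation:
I0 add r3: issue@1 deps=(None,None) exec_start@1 write@2
I1 mul r3: issue@2 deps=(None,None) exec_start@2 write@5
I2 add r1: issue@3 deps=(None,1) exec_start@5 write@7
I3 mul r1: issue@4 deps=(2,2) exec_start@7 write@8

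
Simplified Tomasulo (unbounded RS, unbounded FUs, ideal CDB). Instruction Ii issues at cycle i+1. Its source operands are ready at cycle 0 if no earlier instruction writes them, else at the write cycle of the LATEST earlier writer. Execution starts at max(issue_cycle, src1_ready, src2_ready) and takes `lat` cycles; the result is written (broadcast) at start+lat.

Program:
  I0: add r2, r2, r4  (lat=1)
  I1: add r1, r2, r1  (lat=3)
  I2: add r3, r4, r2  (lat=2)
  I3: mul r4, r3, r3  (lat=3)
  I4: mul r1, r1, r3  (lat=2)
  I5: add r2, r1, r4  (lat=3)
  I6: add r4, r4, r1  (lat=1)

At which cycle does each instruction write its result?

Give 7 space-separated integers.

Answer: 2 5 5 8 7 11 9

Derivation:
I0 add r2: issue@1 deps=(None,None) exec_start@1 write@2
I1 add r1: issue@2 deps=(0,None) exec_start@2 write@5
I2 add r3: issue@3 deps=(None,0) exec_start@3 write@5
I3 mul r4: issue@4 deps=(2,2) exec_start@5 write@8
I4 mul r1: issue@5 deps=(1,2) exec_start@5 write@7
I5 add r2: issue@6 deps=(4,3) exec_start@8 write@11
I6 add r4: issue@7 deps=(3,4) exec_start@8 write@9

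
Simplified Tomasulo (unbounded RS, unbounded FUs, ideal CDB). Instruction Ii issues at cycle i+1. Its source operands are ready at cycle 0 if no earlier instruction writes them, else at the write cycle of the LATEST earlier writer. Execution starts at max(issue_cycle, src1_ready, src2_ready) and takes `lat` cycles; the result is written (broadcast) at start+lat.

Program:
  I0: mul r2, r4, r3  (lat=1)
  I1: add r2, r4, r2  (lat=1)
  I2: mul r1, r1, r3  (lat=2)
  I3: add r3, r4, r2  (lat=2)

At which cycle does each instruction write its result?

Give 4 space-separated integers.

Answer: 2 3 5 6

Derivation:
I0 mul r2: issue@1 deps=(None,None) exec_start@1 write@2
I1 add r2: issue@2 deps=(None,0) exec_start@2 write@3
I2 mul r1: issue@3 deps=(None,None) exec_start@3 write@5
I3 add r3: issue@4 deps=(None,1) exec_start@4 write@6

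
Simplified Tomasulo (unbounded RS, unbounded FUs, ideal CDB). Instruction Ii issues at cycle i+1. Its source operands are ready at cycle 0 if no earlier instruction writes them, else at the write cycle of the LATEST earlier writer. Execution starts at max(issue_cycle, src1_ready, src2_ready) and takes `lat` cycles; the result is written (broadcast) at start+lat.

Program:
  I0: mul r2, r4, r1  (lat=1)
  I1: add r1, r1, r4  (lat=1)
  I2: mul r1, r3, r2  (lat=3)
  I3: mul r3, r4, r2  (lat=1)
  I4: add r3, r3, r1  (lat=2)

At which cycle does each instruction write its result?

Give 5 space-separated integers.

Answer: 2 3 6 5 8

Derivation:
I0 mul r2: issue@1 deps=(None,None) exec_start@1 write@2
I1 add r1: issue@2 deps=(None,None) exec_start@2 write@3
I2 mul r1: issue@3 deps=(None,0) exec_start@3 write@6
I3 mul r3: issue@4 deps=(None,0) exec_start@4 write@5
I4 add r3: issue@5 deps=(3,2) exec_start@6 write@8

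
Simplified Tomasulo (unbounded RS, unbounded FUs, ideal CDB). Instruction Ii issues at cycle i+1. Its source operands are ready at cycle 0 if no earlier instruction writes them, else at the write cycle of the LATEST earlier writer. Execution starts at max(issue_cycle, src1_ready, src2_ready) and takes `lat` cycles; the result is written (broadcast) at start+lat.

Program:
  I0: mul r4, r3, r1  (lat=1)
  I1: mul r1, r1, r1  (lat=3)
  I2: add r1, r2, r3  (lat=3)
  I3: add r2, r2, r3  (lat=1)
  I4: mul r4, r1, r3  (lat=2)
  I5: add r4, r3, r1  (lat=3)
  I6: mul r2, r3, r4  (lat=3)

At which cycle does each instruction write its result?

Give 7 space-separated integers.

I0 mul r4: issue@1 deps=(None,None) exec_start@1 write@2
I1 mul r1: issue@2 deps=(None,None) exec_start@2 write@5
I2 add r1: issue@3 deps=(None,None) exec_start@3 write@6
I3 add r2: issue@4 deps=(None,None) exec_start@4 write@5
I4 mul r4: issue@5 deps=(2,None) exec_start@6 write@8
I5 add r4: issue@6 deps=(None,2) exec_start@6 write@9
I6 mul r2: issue@7 deps=(None,5) exec_start@9 write@12

Answer: 2 5 6 5 8 9 12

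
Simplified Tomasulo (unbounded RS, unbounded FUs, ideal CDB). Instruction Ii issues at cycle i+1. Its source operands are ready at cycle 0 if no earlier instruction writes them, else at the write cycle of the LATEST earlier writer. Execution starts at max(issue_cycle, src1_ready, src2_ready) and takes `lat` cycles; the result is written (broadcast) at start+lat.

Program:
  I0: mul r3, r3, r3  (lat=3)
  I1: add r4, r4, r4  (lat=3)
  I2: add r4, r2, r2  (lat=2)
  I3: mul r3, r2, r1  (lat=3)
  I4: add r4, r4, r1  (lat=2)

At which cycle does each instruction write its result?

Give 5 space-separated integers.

Answer: 4 5 5 7 7

Derivation:
I0 mul r3: issue@1 deps=(None,None) exec_start@1 write@4
I1 add r4: issue@2 deps=(None,None) exec_start@2 write@5
I2 add r4: issue@3 deps=(None,None) exec_start@3 write@5
I3 mul r3: issue@4 deps=(None,None) exec_start@4 write@7
I4 add r4: issue@5 deps=(2,None) exec_start@5 write@7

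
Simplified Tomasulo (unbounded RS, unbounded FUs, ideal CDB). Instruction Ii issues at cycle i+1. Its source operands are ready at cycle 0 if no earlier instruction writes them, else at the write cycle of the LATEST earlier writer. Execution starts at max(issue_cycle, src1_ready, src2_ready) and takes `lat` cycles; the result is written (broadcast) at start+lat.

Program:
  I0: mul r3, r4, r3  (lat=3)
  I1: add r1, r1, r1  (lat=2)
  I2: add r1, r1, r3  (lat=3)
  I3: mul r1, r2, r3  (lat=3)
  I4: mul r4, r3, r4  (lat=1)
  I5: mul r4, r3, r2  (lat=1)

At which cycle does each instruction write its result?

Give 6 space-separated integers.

Answer: 4 4 7 7 6 7

Derivation:
I0 mul r3: issue@1 deps=(None,None) exec_start@1 write@4
I1 add r1: issue@2 deps=(None,None) exec_start@2 write@4
I2 add r1: issue@3 deps=(1,0) exec_start@4 write@7
I3 mul r1: issue@4 deps=(None,0) exec_start@4 write@7
I4 mul r4: issue@5 deps=(0,None) exec_start@5 write@6
I5 mul r4: issue@6 deps=(0,None) exec_start@6 write@7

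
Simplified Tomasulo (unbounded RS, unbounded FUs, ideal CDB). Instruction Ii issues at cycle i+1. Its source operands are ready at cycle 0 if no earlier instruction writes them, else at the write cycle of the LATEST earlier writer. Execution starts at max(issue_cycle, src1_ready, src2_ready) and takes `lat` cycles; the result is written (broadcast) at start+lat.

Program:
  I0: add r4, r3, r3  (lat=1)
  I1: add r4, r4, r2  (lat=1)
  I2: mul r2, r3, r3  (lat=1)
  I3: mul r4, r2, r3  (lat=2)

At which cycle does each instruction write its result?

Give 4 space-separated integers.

Answer: 2 3 4 6

Derivation:
I0 add r4: issue@1 deps=(None,None) exec_start@1 write@2
I1 add r4: issue@2 deps=(0,None) exec_start@2 write@3
I2 mul r2: issue@3 deps=(None,None) exec_start@3 write@4
I3 mul r4: issue@4 deps=(2,None) exec_start@4 write@6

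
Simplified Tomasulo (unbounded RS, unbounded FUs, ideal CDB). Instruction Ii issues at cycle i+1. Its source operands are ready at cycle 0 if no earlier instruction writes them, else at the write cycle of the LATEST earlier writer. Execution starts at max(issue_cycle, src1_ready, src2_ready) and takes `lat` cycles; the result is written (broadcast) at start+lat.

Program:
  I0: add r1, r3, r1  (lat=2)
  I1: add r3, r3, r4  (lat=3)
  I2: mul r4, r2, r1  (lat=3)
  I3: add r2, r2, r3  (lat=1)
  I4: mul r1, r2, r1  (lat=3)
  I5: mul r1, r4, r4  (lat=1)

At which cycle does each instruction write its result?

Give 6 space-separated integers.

I0 add r1: issue@1 deps=(None,None) exec_start@1 write@3
I1 add r3: issue@2 deps=(None,None) exec_start@2 write@5
I2 mul r4: issue@3 deps=(None,0) exec_start@3 write@6
I3 add r2: issue@4 deps=(None,1) exec_start@5 write@6
I4 mul r1: issue@5 deps=(3,0) exec_start@6 write@9
I5 mul r1: issue@6 deps=(2,2) exec_start@6 write@7

Answer: 3 5 6 6 9 7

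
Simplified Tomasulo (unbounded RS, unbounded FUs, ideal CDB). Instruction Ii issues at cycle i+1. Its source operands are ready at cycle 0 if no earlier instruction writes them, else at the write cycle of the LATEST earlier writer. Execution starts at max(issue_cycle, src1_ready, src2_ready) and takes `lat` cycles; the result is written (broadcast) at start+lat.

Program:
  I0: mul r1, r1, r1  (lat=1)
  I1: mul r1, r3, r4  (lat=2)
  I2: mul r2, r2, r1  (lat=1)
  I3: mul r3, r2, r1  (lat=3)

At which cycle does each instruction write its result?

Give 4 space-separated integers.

Answer: 2 4 5 8

Derivation:
I0 mul r1: issue@1 deps=(None,None) exec_start@1 write@2
I1 mul r1: issue@2 deps=(None,None) exec_start@2 write@4
I2 mul r2: issue@3 deps=(None,1) exec_start@4 write@5
I3 mul r3: issue@4 deps=(2,1) exec_start@5 write@8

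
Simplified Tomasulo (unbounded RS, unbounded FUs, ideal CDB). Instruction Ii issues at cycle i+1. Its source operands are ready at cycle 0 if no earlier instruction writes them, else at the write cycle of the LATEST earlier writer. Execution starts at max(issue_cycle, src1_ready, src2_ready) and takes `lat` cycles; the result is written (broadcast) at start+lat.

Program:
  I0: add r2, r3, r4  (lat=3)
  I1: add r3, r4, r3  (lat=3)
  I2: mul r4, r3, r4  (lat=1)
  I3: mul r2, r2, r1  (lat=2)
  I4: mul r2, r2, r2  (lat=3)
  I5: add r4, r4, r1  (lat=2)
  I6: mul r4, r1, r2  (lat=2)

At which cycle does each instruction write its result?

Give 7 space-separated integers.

I0 add r2: issue@1 deps=(None,None) exec_start@1 write@4
I1 add r3: issue@2 deps=(None,None) exec_start@2 write@5
I2 mul r4: issue@3 deps=(1,None) exec_start@5 write@6
I3 mul r2: issue@4 deps=(0,None) exec_start@4 write@6
I4 mul r2: issue@5 deps=(3,3) exec_start@6 write@9
I5 add r4: issue@6 deps=(2,None) exec_start@6 write@8
I6 mul r4: issue@7 deps=(None,4) exec_start@9 write@11

Answer: 4 5 6 6 9 8 11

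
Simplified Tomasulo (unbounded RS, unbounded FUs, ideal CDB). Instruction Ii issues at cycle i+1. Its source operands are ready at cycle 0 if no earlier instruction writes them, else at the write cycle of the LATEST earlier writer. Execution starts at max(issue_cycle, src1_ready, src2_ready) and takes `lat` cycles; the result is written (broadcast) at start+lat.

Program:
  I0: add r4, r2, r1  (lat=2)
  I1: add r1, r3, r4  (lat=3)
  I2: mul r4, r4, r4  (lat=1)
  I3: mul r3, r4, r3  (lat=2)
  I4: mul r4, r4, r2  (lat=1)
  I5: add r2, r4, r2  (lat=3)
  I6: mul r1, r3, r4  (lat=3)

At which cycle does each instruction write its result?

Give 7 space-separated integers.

Answer: 3 6 4 6 6 9 10

Derivation:
I0 add r4: issue@1 deps=(None,None) exec_start@1 write@3
I1 add r1: issue@2 deps=(None,0) exec_start@3 write@6
I2 mul r4: issue@3 deps=(0,0) exec_start@3 write@4
I3 mul r3: issue@4 deps=(2,None) exec_start@4 write@6
I4 mul r4: issue@5 deps=(2,None) exec_start@5 write@6
I5 add r2: issue@6 deps=(4,None) exec_start@6 write@9
I6 mul r1: issue@7 deps=(3,4) exec_start@7 write@10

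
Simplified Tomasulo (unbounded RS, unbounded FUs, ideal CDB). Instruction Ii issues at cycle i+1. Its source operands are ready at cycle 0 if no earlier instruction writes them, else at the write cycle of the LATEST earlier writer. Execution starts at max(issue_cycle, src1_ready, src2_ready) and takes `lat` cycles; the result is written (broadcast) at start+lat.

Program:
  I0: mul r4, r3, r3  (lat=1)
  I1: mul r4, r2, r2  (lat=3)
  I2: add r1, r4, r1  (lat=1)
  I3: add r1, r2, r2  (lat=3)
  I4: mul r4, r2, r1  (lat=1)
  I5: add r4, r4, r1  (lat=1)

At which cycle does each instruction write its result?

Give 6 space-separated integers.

I0 mul r4: issue@1 deps=(None,None) exec_start@1 write@2
I1 mul r4: issue@2 deps=(None,None) exec_start@2 write@5
I2 add r1: issue@3 deps=(1,None) exec_start@5 write@6
I3 add r1: issue@4 deps=(None,None) exec_start@4 write@7
I4 mul r4: issue@5 deps=(None,3) exec_start@7 write@8
I5 add r4: issue@6 deps=(4,3) exec_start@8 write@9

Answer: 2 5 6 7 8 9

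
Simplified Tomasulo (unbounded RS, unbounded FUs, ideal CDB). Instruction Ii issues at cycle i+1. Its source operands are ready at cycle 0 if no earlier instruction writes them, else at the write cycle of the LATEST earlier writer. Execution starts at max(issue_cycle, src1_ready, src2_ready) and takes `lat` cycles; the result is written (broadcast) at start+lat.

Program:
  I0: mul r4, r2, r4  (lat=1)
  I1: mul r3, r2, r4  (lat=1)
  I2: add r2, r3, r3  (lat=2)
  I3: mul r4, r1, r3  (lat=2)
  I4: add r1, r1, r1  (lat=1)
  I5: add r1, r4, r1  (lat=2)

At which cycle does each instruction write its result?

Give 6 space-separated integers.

Answer: 2 3 5 6 6 8

Derivation:
I0 mul r4: issue@1 deps=(None,None) exec_start@1 write@2
I1 mul r3: issue@2 deps=(None,0) exec_start@2 write@3
I2 add r2: issue@3 deps=(1,1) exec_start@3 write@5
I3 mul r4: issue@4 deps=(None,1) exec_start@4 write@6
I4 add r1: issue@5 deps=(None,None) exec_start@5 write@6
I5 add r1: issue@6 deps=(3,4) exec_start@6 write@8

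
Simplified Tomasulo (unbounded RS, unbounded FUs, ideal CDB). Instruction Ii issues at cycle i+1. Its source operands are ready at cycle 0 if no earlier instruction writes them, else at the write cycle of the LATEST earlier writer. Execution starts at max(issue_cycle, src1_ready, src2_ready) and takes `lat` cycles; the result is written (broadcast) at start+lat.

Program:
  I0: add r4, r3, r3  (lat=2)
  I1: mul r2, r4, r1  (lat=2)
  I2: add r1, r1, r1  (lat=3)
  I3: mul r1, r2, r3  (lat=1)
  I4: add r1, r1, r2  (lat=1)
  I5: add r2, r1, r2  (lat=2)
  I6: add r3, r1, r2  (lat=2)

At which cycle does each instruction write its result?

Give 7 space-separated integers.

I0 add r4: issue@1 deps=(None,None) exec_start@1 write@3
I1 mul r2: issue@2 deps=(0,None) exec_start@3 write@5
I2 add r1: issue@3 deps=(None,None) exec_start@3 write@6
I3 mul r1: issue@4 deps=(1,None) exec_start@5 write@6
I4 add r1: issue@5 deps=(3,1) exec_start@6 write@7
I5 add r2: issue@6 deps=(4,1) exec_start@7 write@9
I6 add r3: issue@7 deps=(4,5) exec_start@9 write@11

Answer: 3 5 6 6 7 9 11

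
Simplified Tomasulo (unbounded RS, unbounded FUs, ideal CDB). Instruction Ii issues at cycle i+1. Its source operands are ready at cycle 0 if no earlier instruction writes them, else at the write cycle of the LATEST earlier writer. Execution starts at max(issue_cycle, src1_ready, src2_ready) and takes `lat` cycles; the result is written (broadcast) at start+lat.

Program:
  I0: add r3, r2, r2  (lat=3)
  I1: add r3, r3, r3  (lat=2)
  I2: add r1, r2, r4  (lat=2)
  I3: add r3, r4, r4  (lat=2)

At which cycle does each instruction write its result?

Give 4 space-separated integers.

Answer: 4 6 5 6

Derivation:
I0 add r3: issue@1 deps=(None,None) exec_start@1 write@4
I1 add r3: issue@2 deps=(0,0) exec_start@4 write@6
I2 add r1: issue@3 deps=(None,None) exec_start@3 write@5
I3 add r3: issue@4 deps=(None,None) exec_start@4 write@6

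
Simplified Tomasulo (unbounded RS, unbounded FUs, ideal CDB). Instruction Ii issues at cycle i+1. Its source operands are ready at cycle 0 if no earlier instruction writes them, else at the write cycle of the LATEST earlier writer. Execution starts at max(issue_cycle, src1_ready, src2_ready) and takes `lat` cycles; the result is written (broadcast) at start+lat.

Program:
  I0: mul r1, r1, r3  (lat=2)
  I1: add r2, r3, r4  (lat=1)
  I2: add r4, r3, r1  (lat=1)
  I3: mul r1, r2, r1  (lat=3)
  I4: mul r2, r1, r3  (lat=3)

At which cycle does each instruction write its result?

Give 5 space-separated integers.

Answer: 3 3 4 7 10

Derivation:
I0 mul r1: issue@1 deps=(None,None) exec_start@1 write@3
I1 add r2: issue@2 deps=(None,None) exec_start@2 write@3
I2 add r4: issue@3 deps=(None,0) exec_start@3 write@4
I3 mul r1: issue@4 deps=(1,0) exec_start@4 write@7
I4 mul r2: issue@5 deps=(3,None) exec_start@7 write@10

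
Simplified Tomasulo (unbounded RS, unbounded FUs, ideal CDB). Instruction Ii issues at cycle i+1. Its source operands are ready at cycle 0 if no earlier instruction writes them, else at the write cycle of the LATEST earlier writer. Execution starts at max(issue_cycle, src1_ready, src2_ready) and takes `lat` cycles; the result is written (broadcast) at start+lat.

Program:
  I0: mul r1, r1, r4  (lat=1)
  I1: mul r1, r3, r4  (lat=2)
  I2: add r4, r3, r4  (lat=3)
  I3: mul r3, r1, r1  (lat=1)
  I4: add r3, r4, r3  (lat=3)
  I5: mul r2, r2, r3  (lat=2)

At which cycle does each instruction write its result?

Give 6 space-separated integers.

Answer: 2 4 6 5 9 11

Derivation:
I0 mul r1: issue@1 deps=(None,None) exec_start@1 write@2
I1 mul r1: issue@2 deps=(None,None) exec_start@2 write@4
I2 add r4: issue@3 deps=(None,None) exec_start@3 write@6
I3 mul r3: issue@4 deps=(1,1) exec_start@4 write@5
I4 add r3: issue@5 deps=(2,3) exec_start@6 write@9
I5 mul r2: issue@6 deps=(None,4) exec_start@9 write@11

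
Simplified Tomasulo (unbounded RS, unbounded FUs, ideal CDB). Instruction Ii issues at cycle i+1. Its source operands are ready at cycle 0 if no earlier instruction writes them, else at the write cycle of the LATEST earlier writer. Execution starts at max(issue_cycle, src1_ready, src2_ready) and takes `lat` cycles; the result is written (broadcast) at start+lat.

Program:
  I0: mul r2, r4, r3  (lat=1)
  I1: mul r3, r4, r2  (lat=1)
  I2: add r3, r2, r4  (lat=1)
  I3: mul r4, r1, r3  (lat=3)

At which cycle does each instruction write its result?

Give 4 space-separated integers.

Answer: 2 3 4 7

Derivation:
I0 mul r2: issue@1 deps=(None,None) exec_start@1 write@2
I1 mul r3: issue@2 deps=(None,0) exec_start@2 write@3
I2 add r3: issue@3 deps=(0,None) exec_start@3 write@4
I3 mul r4: issue@4 deps=(None,2) exec_start@4 write@7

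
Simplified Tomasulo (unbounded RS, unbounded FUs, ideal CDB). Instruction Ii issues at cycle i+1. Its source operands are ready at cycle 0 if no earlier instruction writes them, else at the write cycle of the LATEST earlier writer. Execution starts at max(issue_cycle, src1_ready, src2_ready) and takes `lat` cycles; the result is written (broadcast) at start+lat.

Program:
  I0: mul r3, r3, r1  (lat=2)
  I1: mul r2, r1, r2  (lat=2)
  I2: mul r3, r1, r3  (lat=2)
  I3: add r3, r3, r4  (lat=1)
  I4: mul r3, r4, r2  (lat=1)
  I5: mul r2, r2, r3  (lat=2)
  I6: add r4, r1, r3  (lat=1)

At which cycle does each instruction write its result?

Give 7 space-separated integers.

Answer: 3 4 5 6 6 8 8

Derivation:
I0 mul r3: issue@1 deps=(None,None) exec_start@1 write@3
I1 mul r2: issue@2 deps=(None,None) exec_start@2 write@4
I2 mul r3: issue@3 deps=(None,0) exec_start@3 write@5
I3 add r3: issue@4 deps=(2,None) exec_start@5 write@6
I4 mul r3: issue@5 deps=(None,1) exec_start@5 write@6
I5 mul r2: issue@6 deps=(1,4) exec_start@6 write@8
I6 add r4: issue@7 deps=(None,4) exec_start@7 write@8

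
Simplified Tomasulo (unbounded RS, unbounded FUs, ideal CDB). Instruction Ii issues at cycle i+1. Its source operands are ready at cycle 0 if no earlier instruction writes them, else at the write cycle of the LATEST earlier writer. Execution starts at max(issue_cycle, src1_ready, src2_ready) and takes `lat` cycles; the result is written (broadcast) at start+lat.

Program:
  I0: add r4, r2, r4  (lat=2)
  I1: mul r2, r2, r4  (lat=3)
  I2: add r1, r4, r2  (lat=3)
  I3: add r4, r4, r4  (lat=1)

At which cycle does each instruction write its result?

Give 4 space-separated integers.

Answer: 3 6 9 5

Derivation:
I0 add r4: issue@1 deps=(None,None) exec_start@1 write@3
I1 mul r2: issue@2 deps=(None,0) exec_start@3 write@6
I2 add r1: issue@3 deps=(0,1) exec_start@6 write@9
I3 add r4: issue@4 deps=(0,0) exec_start@4 write@5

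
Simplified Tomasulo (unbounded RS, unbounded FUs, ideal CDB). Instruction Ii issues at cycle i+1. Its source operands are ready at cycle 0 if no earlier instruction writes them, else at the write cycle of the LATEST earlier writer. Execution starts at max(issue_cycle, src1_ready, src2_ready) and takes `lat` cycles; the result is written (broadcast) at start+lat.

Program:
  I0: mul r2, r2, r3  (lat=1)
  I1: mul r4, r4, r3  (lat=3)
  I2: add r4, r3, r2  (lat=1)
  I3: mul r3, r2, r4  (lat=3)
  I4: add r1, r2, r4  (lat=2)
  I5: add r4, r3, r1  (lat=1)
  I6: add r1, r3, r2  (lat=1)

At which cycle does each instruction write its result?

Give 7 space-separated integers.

I0 mul r2: issue@1 deps=(None,None) exec_start@1 write@2
I1 mul r4: issue@2 deps=(None,None) exec_start@2 write@5
I2 add r4: issue@3 deps=(None,0) exec_start@3 write@4
I3 mul r3: issue@4 deps=(0,2) exec_start@4 write@7
I4 add r1: issue@5 deps=(0,2) exec_start@5 write@7
I5 add r4: issue@6 deps=(3,4) exec_start@7 write@8
I6 add r1: issue@7 deps=(3,0) exec_start@7 write@8

Answer: 2 5 4 7 7 8 8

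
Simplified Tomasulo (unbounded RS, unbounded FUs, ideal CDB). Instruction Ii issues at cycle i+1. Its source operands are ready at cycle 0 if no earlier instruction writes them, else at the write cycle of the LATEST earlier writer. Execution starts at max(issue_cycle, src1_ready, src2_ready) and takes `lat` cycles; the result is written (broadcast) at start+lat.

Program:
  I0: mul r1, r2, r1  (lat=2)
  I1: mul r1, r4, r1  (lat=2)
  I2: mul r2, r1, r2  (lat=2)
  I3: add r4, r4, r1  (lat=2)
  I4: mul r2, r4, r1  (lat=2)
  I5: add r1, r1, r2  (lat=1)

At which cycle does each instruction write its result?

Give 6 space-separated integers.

Answer: 3 5 7 7 9 10

Derivation:
I0 mul r1: issue@1 deps=(None,None) exec_start@1 write@3
I1 mul r1: issue@2 deps=(None,0) exec_start@3 write@5
I2 mul r2: issue@3 deps=(1,None) exec_start@5 write@7
I3 add r4: issue@4 deps=(None,1) exec_start@5 write@7
I4 mul r2: issue@5 deps=(3,1) exec_start@7 write@9
I5 add r1: issue@6 deps=(1,4) exec_start@9 write@10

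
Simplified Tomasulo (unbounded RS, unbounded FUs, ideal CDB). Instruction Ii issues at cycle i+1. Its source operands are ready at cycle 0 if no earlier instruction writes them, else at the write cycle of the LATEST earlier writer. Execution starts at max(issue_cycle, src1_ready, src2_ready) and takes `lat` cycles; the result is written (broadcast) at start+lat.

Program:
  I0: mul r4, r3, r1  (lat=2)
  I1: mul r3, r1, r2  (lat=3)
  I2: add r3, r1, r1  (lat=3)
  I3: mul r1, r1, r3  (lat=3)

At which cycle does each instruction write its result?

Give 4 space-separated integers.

I0 mul r4: issue@1 deps=(None,None) exec_start@1 write@3
I1 mul r3: issue@2 deps=(None,None) exec_start@2 write@5
I2 add r3: issue@3 deps=(None,None) exec_start@3 write@6
I3 mul r1: issue@4 deps=(None,2) exec_start@6 write@9

Answer: 3 5 6 9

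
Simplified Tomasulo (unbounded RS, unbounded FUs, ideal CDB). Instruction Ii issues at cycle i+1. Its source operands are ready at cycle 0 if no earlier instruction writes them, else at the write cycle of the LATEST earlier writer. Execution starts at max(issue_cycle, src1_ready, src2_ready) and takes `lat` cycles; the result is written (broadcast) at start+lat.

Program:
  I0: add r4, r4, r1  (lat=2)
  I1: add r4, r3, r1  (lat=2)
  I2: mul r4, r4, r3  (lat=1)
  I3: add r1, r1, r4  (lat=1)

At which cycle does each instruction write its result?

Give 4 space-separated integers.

I0 add r4: issue@1 deps=(None,None) exec_start@1 write@3
I1 add r4: issue@2 deps=(None,None) exec_start@2 write@4
I2 mul r4: issue@3 deps=(1,None) exec_start@4 write@5
I3 add r1: issue@4 deps=(None,2) exec_start@5 write@6

Answer: 3 4 5 6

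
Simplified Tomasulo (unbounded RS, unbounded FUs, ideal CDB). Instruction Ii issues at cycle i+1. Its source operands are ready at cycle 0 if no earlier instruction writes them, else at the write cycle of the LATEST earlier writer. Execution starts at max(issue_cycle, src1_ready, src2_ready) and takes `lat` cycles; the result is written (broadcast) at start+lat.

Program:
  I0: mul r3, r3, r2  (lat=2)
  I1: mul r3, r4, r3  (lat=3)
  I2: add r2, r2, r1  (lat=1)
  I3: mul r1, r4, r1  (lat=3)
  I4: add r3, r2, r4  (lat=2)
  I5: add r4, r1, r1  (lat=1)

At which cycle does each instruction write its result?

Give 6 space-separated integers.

I0 mul r3: issue@1 deps=(None,None) exec_start@1 write@3
I1 mul r3: issue@2 deps=(None,0) exec_start@3 write@6
I2 add r2: issue@3 deps=(None,None) exec_start@3 write@4
I3 mul r1: issue@4 deps=(None,None) exec_start@4 write@7
I4 add r3: issue@5 deps=(2,None) exec_start@5 write@7
I5 add r4: issue@6 deps=(3,3) exec_start@7 write@8

Answer: 3 6 4 7 7 8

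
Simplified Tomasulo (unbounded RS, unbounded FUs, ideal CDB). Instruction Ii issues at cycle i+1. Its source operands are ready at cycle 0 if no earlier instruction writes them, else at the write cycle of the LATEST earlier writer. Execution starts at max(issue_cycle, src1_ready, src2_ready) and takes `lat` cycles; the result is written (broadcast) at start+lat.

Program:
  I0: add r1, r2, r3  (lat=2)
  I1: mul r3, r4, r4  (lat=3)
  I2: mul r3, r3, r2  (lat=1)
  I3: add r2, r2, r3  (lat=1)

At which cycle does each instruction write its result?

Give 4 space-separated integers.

I0 add r1: issue@1 deps=(None,None) exec_start@1 write@3
I1 mul r3: issue@2 deps=(None,None) exec_start@2 write@5
I2 mul r3: issue@3 deps=(1,None) exec_start@5 write@6
I3 add r2: issue@4 deps=(None,2) exec_start@6 write@7

Answer: 3 5 6 7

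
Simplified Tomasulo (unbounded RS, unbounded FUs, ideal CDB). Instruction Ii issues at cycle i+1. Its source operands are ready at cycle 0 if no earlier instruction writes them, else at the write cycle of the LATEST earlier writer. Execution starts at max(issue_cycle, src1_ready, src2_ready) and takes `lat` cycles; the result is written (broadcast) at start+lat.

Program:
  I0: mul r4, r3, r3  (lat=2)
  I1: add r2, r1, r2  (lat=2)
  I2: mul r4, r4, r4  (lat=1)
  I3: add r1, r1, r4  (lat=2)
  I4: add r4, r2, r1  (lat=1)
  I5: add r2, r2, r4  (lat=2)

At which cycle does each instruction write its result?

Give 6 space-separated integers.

I0 mul r4: issue@1 deps=(None,None) exec_start@1 write@3
I1 add r2: issue@2 deps=(None,None) exec_start@2 write@4
I2 mul r4: issue@3 deps=(0,0) exec_start@3 write@4
I3 add r1: issue@4 deps=(None,2) exec_start@4 write@6
I4 add r4: issue@5 deps=(1,3) exec_start@6 write@7
I5 add r2: issue@6 deps=(1,4) exec_start@7 write@9

Answer: 3 4 4 6 7 9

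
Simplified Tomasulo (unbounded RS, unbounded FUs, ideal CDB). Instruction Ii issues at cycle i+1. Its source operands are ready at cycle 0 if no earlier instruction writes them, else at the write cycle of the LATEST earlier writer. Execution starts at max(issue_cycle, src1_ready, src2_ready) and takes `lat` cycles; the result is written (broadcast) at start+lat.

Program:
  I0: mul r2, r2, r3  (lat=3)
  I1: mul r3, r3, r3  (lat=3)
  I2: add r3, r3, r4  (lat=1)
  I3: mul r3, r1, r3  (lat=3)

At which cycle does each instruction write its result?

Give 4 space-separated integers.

I0 mul r2: issue@1 deps=(None,None) exec_start@1 write@4
I1 mul r3: issue@2 deps=(None,None) exec_start@2 write@5
I2 add r3: issue@3 deps=(1,None) exec_start@5 write@6
I3 mul r3: issue@4 deps=(None,2) exec_start@6 write@9

Answer: 4 5 6 9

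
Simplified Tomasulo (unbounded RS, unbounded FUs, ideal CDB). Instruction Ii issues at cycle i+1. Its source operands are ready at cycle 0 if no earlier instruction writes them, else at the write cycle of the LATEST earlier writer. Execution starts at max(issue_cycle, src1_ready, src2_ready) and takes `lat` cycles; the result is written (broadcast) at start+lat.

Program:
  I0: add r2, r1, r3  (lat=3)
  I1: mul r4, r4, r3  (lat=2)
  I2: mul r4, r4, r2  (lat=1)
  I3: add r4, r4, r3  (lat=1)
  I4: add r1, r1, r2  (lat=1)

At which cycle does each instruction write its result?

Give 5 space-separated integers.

Answer: 4 4 5 6 6

Derivation:
I0 add r2: issue@1 deps=(None,None) exec_start@1 write@4
I1 mul r4: issue@2 deps=(None,None) exec_start@2 write@4
I2 mul r4: issue@3 deps=(1,0) exec_start@4 write@5
I3 add r4: issue@4 deps=(2,None) exec_start@5 write@6
I4 add r1: issue@5 deps=(None,0) exec_start@5 write@6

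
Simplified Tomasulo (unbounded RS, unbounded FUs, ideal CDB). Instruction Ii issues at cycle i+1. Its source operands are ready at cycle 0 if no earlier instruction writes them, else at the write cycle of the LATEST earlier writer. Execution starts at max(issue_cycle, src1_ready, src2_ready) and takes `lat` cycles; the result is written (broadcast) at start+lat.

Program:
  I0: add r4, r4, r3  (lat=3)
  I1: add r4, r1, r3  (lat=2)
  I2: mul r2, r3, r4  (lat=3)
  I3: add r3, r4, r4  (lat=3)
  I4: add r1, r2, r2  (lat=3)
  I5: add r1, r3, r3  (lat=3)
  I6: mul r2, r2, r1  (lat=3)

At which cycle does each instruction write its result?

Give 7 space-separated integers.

I0 add r4: issue@1 deps=(None,None) exec_start@1 write@4
I1 add r4: issue@2 deps=(None,None) exec_start@2 write@4
I2 mul r2: issue@3 deps=(None,1) exec_start@4 write@7
I3 add r3: issue@4 deps=(1,1) exec_start@4 write@7
I4 add r1: issue@5 deps=(2,2) exec_start@7 write@10
I5 add r1: issue@6 deps=(3,3) exec_start@7 write@10
I6 mul r2: issue@7 deps=(2,5) exec_start@10 write@13

Answer: 4 4 7 7 10 10 13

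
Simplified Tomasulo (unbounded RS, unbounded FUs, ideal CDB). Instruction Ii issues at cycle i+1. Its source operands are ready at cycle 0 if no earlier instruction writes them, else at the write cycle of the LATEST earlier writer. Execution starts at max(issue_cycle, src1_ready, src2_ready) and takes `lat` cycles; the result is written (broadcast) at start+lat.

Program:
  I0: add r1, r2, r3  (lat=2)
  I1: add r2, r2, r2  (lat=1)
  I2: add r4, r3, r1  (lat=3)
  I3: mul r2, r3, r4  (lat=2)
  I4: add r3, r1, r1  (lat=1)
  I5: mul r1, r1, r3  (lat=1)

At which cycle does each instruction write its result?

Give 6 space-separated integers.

I0 add r1: issue@1 deps=(None,None) exec_start@1 write@3
I1 add r2: issue@2 deps=(None,None) exec_start@2 write@3
I2 add r4: issue@3 deps=(None,0) exec_start@3 write@6
I3 mul r2: issue@4 deps=(None,2) exec_start@6 write@8
I4 add r3: issue@5 deps=(0,0) exec_start@5 write@6
I5 mul r1: issue@6 deps=(0,4) exec_start@6 write@7

Answer: 3 3 6 8 6 7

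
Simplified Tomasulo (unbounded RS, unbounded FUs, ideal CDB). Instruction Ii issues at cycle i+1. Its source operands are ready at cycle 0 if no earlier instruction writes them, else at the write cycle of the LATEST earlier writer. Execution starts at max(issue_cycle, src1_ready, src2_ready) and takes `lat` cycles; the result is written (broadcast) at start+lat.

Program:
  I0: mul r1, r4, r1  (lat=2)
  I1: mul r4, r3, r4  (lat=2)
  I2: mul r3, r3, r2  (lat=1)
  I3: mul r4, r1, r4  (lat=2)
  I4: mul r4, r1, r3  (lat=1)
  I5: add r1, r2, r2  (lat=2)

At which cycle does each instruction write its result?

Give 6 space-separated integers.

Answer: 3 4 4 6 6 8

Derivation:
I0 mul r1: issue@1 deps=(None,None) exec_start@1 write@3
I1 mul r4: issue@2 deps=(None,None) exec_start@2 write@4
I2 mul r3: issue@3 deps=(None,None) exec_start@3 write@4
I3 mul r4: issue@4 deps=(0,1) exec_start@4 write@6
I4 mul r4: issue@5 deps=(0,2) exec_start@5 write@6
I5 add r1: issue@6 deps=(None,None) exec_start@6 write@8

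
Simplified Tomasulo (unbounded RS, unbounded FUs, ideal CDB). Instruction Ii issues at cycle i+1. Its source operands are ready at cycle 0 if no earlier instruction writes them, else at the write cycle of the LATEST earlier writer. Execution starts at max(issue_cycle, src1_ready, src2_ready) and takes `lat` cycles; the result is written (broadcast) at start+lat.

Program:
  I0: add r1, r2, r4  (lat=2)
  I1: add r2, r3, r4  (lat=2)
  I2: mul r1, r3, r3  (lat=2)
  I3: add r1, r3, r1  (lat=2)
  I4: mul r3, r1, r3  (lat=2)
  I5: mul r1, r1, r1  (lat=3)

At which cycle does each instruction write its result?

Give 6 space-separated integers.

Answer: 3 4 5 7 9 10

Derivation:
I0 add r1: issue@1 deps=(None,None) exec_start@1 write@3
I1 add r2: issue@2 deps=(None,None) exec_start@2 write@4
I2 mul r1: issue@3 deps=(None,None) exec_start@3 write@5
I3 add r1: issue@4 deps=(None,2) exec_start@5 write@7
I4 mul r3: issue@5 deps=(3,None) exec_start@7 write@9
I5 mul r1: issue@6 deps=(3,3) exec_start@7 write@10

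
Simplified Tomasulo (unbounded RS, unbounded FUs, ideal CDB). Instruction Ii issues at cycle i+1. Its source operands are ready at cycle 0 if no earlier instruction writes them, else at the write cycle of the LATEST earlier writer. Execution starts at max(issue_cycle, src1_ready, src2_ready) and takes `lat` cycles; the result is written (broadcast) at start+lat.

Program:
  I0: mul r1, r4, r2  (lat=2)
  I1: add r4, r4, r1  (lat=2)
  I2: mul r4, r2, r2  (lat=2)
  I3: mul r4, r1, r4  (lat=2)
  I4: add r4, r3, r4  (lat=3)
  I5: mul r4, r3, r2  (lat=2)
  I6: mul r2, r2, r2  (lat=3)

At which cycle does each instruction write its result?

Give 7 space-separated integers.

Answer: 3 5 5 7 10 8 10

Derivation:
I0 mul r1: issue@1 deps=(None,None) exec_start@1 write@3
I1 add r4: issue@2 deps=(None,0) exec_start@3 write@5
I2 mul r4: issue@3 deps=(None,None) exec_start@3 write@5
I3 mul r4: issue@4 deps=(0,2) exec_start@5 write@7
I4 add r4: issue@5 deps=(None,3) exec_start@7 write@10
I5 mul r4: issue@6 deps=(None,None) exec_start@6 write@8
I6 mul r2: issue@7 deps=(None,None) exec_start@7 write@10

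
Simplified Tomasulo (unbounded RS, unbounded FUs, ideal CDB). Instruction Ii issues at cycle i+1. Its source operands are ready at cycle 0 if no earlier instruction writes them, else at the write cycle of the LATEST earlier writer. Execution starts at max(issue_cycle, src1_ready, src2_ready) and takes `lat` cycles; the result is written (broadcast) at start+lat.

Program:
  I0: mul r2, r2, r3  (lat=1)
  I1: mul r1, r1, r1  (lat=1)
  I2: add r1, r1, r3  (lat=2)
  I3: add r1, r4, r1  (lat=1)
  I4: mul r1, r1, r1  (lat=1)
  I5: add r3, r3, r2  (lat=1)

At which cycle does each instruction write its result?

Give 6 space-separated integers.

Answer: 2 3 5 6 7 7

Derivation:
I0 mul r2: issue@1 deps=(None,None) exec_start@1 write@2
I1 mul r1: issue@2 deps=(None,None) exec_start@2 write@3
I2 add r1: issue@3 deps=(1,None) exec_start@3 write@5
I3 add r1: issue@4 deps=(None,2) exec_start@5 write@6
I4 mul r1: issue@5 deps=(3,3) exec_start@6 write@7
I5 add r3: issue@6 deps=(None,0) exec_start@6 write@7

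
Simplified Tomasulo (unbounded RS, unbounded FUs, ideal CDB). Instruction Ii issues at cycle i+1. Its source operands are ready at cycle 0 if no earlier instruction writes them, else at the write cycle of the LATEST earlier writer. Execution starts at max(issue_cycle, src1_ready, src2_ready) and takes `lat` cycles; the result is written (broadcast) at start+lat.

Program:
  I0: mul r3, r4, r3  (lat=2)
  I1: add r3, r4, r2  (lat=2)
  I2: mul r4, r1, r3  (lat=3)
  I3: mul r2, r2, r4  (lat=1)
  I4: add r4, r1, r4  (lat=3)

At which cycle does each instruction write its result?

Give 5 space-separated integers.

I0 mul r3: issue@1 deps=(None,None) exec_start@1 write@3
I1 add r3: issue@2 deps=(None,None) exec_start@2 write@4
I2 mul r4: issue@3 deps=(None,1) exec_start@4 write@7
I3 mul r2: issue@4 deps=(None,2) exec_start@7 write@8
I4 add r4: issue@5 deps=(None,2) exec_start@7 write@10

Answer: 3 4 7 8 10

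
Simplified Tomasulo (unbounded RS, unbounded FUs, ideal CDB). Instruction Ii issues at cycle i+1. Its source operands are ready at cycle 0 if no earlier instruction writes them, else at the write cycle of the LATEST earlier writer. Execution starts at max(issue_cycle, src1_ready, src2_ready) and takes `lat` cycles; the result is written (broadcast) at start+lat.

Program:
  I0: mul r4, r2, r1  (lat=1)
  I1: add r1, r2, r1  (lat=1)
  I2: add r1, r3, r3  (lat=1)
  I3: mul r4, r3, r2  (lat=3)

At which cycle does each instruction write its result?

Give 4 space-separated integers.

I0 mul r4: issue@1 deps=(None,None) exec_start@1 write@2
I1 add r1: issue@2 deps=(None,None) exec_start@2 write@3
I2 add r1: issue@3 deps=(None,None) exec_start@3 write@4
I3 mul r4: issue@4 deps=(None,None) exec_start@4 write@7

Answer: 2 3 4 7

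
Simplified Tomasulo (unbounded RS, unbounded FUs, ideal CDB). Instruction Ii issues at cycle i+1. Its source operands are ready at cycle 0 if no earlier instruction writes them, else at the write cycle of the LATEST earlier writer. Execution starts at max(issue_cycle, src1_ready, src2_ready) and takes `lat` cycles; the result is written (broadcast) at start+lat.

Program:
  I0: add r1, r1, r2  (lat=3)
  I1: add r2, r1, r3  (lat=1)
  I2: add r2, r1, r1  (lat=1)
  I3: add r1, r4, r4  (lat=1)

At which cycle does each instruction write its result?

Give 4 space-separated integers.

I0 add r1: issue@1 deps=(None,None) exec_start@1 write@4
I1 add r2: issue@2 deps=(0,None) exec_start@4 write@5
I2 add r2: issue@3 deps=(0,0) exec_start@4 write@5
I3 add r1: issue@4 deps=(None,None) exec_start@4 write@5

Answer: 4 5 5 5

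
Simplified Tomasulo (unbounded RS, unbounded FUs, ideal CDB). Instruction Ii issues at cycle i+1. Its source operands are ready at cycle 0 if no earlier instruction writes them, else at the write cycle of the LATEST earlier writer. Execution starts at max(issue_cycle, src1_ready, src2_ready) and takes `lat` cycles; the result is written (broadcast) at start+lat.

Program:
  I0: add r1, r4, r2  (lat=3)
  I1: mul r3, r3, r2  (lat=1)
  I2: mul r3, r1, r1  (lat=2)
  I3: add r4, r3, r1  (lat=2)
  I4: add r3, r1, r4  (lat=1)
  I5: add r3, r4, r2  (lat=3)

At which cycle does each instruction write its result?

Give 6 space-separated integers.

I0 add r1: issue@1 deps=(None,None) exec_start@1 write@4
I1 mul r3: issue@2 deps=(None,None) exec_start@2 write@3
I2 mul r3: issue@3 deps=(0,0) exec_start@4 write@6
I3 add r4: issue@4 deps=(2,0) exec_start@6 write@8
I4 add r3: issue@5 deps=(0,3) exec_start@8 write@9
I5 add r3: issue@6 deps=(3,None) exec_start@8 write@11

Answer: 4 3 6 8 9 11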